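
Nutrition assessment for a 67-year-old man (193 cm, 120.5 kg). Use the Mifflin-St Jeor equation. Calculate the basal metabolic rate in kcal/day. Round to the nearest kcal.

2081 kcal/day

Mifflin-St Jeor (male): BMR = 10(120.5) + 6.25(193) − 5(67) + 5 = 1205 + 1206.25 − 335 + 5 = 2081.25 kcal/day.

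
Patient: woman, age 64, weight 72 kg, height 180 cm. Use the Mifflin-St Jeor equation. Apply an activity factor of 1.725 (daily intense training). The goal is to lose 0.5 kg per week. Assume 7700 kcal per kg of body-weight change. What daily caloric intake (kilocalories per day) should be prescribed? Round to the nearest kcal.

Mifflin-St Jeor (female): BMR = 10(72) + 6.25(180) − 5(64) − 161 = 720 + 1125 − 320 − 161 = 1364 kcal/day.
TEE = 1364 × 1.725 = 2352.9 kcal/day.
Required daily deficit = 0.5 × 7700 ÷ 7 = 550 kcal/day.
Target intake = 2352.9 − 550 = 1802.9 kcal/day.

1803 kilocalories per day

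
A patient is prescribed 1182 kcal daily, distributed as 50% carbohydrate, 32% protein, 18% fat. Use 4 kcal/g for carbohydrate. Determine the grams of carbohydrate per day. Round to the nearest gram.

Carbohydrate energy = 50% × 1182 = 591 kcal.
At 4 kcal/g: 591 ÷ 4 = 147.75 g.

148 g/day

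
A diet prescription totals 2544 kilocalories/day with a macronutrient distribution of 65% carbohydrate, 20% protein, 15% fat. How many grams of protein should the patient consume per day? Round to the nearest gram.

Protein energy = 20% × 2544 = 508.8 kcal.
At 4 kcal/g: 508.8 ÷ 4 = 127.2 g.

127 g/day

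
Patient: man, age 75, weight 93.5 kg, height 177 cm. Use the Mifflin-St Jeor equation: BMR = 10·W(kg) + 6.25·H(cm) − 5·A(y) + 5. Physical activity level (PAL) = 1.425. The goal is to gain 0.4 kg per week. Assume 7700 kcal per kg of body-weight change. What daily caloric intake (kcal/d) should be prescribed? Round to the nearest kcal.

Mifflin-St Jeor (male): BMR = 10(93.5) + 6.25(177) − 5(75) + 5 = 935 + 1106.25 − 375 + 5 = 1671.25 kcal/day.
TEE = 1671.25 × 1.425 = 2381.5313 kcal/day.
Required daily surplus = 0.4 × 7700 ÷ 7 = 440 kcal/day.
Target intake = 2381.5313 + 440 = 2821.5313 kcal/day.

2822 kcal/d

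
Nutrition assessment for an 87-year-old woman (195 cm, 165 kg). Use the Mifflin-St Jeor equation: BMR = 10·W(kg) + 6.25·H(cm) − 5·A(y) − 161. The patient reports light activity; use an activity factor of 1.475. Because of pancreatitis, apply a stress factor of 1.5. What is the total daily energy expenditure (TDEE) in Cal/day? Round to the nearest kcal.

5028 Cal/day

Mifflin-St Jeor (female): BMR = 10(165) + 6.25(195) − 5(87) − 161 = 1650 + 1218.75 − 435 − 161 = 2272.75 kcal/day.
TEE = BMR × activity factor = 2272.75 × 1.475 = 3352.3063 kcal/day.
Apply stress factor: 3352.3063 × 1.5 = 5028.4594 kcal/day.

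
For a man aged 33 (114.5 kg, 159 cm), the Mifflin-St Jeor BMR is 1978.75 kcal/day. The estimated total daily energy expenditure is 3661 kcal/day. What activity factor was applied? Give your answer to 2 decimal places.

1.85

Activity factor = TEE ÷ BMR = 3661 ÷ 1978.75 = 1.85.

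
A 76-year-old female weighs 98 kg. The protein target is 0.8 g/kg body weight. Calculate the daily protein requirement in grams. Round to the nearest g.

78 g/day

Protein = 0.8 g/kg × 98 kg = 78.4 g/day.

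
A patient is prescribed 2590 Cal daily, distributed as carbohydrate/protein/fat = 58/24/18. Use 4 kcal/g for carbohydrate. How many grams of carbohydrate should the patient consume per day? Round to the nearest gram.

Carbohydrate energy = 58% × 2590 = 1502.2 kcal.
At 4 kcal/g: 1502.2 ÷ 4 = 375.55 g.

376 g/day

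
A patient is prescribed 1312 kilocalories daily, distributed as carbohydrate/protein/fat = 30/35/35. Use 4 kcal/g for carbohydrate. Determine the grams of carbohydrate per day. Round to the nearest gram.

Carbohydrate energy = 30% × 1312 = 393.6 kcal.
At 4 kcal/g: 393.6 ÷ 4 = 98.4 g.

98 g/day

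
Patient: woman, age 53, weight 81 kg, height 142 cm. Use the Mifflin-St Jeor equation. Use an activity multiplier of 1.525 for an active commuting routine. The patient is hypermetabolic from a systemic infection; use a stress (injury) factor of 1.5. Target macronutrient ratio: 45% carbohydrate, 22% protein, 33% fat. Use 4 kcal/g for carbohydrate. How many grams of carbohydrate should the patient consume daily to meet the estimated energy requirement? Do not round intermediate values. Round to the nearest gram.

Mifflin-St Jeor (female): BMR = 10(81) + 6.25(142) − 5(53) − 161 = 810 + 887.5 − 265 − 161 = 1271.5 kcal/day.
TEE = 1271.5 × 1.525 = 1939.0375 kcal/day.
With stress factor 1.5: 1939.0375 × 1.5 = 2908.5563 kcal/day.
Carbohydrate energy = 45% × 2908.5563 = 1308.8503 kcal.
Carbohydrate = 1308.8503 ÷ 4 kcal/g = 327.2126 g.

327 g/day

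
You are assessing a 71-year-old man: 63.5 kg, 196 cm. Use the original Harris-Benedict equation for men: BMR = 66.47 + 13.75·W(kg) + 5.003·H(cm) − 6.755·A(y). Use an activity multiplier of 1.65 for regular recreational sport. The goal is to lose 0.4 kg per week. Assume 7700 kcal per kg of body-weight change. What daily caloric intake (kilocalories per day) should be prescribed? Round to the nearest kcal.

Harris-Benedict: BMR = 66.47 + 13.75(63.5) + 5.003(196) − 6.755(71) = 1440.578 kcal/day.
TEE = 1440.578 × 1.65 = 2376.9537 kcal/day.
Required daily deficit = 0.4 × 7700 ÷ 7 = 440 kcal/day.
Target intake = 2376.9537 − 440 = 1936.9537 kcal/day.

1937 kilocalories per day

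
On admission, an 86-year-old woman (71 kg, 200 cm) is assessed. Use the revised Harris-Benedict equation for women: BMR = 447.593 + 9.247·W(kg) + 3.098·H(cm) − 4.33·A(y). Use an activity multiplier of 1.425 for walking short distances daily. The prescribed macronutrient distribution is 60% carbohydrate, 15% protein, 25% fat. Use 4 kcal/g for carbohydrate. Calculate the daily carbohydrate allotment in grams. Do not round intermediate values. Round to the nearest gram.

Harris-Benedict: BMR = 447.593 + 9.247(71) + 3.098(200) − 4.33(86) = 1351.35 kcal/day.
TEE = 1351.35 × 1.425 = 1925.6738 kcal/day.
Carbohydrate energy = 60% × 1925.6738 = 1155.4043 kcal.
Carbohydrate = 1155.4043 ÷ 4 kcal/g = 288.8511 g.

289 g/day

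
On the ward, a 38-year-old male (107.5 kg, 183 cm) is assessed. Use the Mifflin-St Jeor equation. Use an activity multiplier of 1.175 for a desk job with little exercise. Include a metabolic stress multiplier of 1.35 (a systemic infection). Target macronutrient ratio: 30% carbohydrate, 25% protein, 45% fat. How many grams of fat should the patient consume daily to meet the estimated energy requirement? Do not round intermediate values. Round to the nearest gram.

161 g/day

Mifflin-St Jeor (male): BMR = 10(107.5) + 6.25(183) − 5(38) + 5 = 1075 + 1143.75 − 190 + 5 = 2033.75 kcal/day.
TEE = 2033.75 × 1.175 = 2389.6563 kcal/day.
With stress factor 1.35: 2389.6563 × 1.35 = 3226.0359 kcal/day.
Fat energy = 45% × 3226.0359 = 1451.7162 kcal.
Fat = 1451.7162 ÷ 9 kcal/g = 161.3018 g.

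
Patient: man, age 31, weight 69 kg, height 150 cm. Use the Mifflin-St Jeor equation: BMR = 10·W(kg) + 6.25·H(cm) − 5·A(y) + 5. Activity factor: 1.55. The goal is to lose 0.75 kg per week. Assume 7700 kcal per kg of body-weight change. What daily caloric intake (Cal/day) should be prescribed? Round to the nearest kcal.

1465 Cal/day

Mifflin-St Jeor (male): BMR = 10(69) + 6.25(150) − 5(31) + 5 = 690 + 937.5 − 155 + 5 = 1477.5 kcal/day.
TEE = 1477.5 × 1.55 = 2290.125 kcal/day.
Required daily deficit = 0.75 × 7700 ÷ 7 = 825 kcal/day.
Target intake = 2290.125 − 825 = 1465.125 kcal/day.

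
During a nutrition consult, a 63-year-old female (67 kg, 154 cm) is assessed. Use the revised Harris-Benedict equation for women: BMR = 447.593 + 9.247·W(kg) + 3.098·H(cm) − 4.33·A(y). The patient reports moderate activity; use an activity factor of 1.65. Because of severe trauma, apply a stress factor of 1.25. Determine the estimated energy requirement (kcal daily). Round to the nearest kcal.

2622 kcal daily

Harris-Benedict: BMR = 447.593 + 9.247(67) + 3.098(154) − 4.33(63) = 1271.444 kcal/day.
TEE = BMR × activity factor = 1271.444 × 1.65 = 2097.8826 kcal/day.
Apply stress factor: 2097.8826 × 1.25 = 2622.3533 kcal/day.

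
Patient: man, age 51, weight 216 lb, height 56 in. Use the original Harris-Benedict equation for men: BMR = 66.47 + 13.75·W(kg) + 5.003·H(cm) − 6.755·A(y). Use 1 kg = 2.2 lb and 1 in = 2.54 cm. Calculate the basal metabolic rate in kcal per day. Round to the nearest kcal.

Convert to metric: weight = 216 ÷ 2.2 = 98.1818 kg; height = 56 × 2.54 = 142.24 cm.
Harris-Benedict: BMR = 66.47 + 13.75(98.1818) + 5.003(142.24) − 6.755(51) = 1783.5917 kcal/day.

1784 kcal per day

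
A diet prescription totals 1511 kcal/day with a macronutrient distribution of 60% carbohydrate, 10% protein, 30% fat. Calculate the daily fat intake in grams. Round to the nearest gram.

50 g/day

Fat energy = 30% × 1511 = 453.3 kcal.
At 9 kcal/g: 453.3 ÷ 9 = 50.3667 g.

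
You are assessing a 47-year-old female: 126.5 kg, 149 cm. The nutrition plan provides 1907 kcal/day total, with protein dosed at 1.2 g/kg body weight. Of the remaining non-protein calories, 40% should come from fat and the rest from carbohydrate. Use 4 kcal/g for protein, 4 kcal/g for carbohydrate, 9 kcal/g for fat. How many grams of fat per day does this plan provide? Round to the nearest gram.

Protein = 1.2 × 126.5 = 151.8 g → 151.8 × 4 = 607.2 kcal.
Non-protein calories = 1907 − 607.2 = 1299.8 kcal.
Fat: 40% × 1299.8 = 519.92 kcal; carbohydrate: 779.88 kcal.
Fat: 519.92 kcal ÷ 9 kcal/g = 57.7689 g.

58 g/day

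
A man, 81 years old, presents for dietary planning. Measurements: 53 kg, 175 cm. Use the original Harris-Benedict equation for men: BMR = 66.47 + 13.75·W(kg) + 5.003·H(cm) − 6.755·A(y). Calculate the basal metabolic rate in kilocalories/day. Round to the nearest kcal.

1124 kilocalories/day

Harris-Benedict: BMR = 66.47 + 13.75(53) + 5.003(175) − 6.755(81) = 1123.59 kcal/day.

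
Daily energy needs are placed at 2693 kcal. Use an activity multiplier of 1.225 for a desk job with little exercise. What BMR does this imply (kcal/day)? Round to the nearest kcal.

BMR = TEE ÷ activity factor = 2693 ÷ 1.225 = 2198.3673 kcal/day.

2198 kcal/day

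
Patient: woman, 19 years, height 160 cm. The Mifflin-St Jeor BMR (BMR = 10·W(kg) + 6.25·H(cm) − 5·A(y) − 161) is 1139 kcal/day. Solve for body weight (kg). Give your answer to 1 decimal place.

39.5 kg

1139 = 10·W + 6.25(160) − 5(19) − 161
10·W = 1139 − 744 = 395, so W = 39.5 kg.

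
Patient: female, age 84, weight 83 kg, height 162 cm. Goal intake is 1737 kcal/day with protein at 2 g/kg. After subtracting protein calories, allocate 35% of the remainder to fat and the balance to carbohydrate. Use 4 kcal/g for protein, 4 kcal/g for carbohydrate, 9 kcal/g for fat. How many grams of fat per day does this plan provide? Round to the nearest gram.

Protein = 2 × 83 = 166 g → 166 × 4 = 664 kcal.
Non-protein calories = 1737 − 664 = 1073 kcal.
Fat: 35% × 1073 = 375.55 kcal; carbohydrate: 697.45 kcal.
Fat: 375.55 kcal ÷ 9 kcal/g = 41.7278 g.

42 g/day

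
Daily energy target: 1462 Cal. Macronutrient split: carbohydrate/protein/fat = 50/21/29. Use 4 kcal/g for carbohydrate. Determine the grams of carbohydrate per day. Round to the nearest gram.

183 g/day

Carbohydrate energy = 50% × 1462 = 731 kcal.
At 4 kcal/g: 731 ÷ 4 = 182.75 g.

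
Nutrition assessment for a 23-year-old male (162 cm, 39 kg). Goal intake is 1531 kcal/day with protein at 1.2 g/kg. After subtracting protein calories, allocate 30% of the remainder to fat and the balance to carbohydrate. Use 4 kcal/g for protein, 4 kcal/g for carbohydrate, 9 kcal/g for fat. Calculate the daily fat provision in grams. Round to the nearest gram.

Protein = 1.2 × 39 = 46.8 g → 46.8 × 4 = 187.2 kcal.
Non-protein calories = 1531 − 187.2 = 1343.8 kcal.
Fat: 30% × 1343.8 = 403.14 kcal; carbohydrate: 940.66 kcal.
Fat: 403.14 kcal ÷ 9 kcal/g = 44.7933 g.

45 g/day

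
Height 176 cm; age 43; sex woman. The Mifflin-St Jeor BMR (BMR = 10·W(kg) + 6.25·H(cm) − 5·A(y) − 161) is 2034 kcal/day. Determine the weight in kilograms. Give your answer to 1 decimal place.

2034 = 10·W + 6.25(176) − 5(43) − 161
10·W = 2034 − 724 = 1310, so W = 131 kg.

131.0 kg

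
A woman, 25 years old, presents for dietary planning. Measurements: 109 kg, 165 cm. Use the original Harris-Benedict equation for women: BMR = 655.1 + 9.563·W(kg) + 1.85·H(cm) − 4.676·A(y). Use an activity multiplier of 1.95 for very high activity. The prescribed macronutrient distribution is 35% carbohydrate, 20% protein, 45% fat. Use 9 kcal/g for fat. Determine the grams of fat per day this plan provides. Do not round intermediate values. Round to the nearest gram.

184 g/day

Harris-Benedict: BMR = 655.1 + 9.563(109) + 1.85(165) − 4.676(25) = 1885.817 kcal/day.
TEE = 1885.817 × 1.95 = 3677.3432 kcal/day.
Fat energy = 45% × 3677.3432 = 1654.8044 kcal.
Fat = 1654.8044 ÷ 9 kcal/g = 183.8672 g.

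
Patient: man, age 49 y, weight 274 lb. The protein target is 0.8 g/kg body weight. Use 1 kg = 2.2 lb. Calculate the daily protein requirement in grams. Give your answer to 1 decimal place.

Weight in kg = 274 ÷ 2.2 = 124.5455 kg.
Protein = 0.8 g/kg × 124.5455 kg = 99.6364 g/day.

99.6 g/day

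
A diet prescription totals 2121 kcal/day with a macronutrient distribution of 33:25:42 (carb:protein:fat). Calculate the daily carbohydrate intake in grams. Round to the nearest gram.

Carbohydrate energy = 33% × 2121 = 699.93 kcal.
At 4 kcal/g: 699.93 ÷ 4 = 174.9825 g.

175 g/day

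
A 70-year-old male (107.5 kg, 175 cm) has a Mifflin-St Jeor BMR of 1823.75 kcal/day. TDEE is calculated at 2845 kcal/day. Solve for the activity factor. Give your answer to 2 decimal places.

Activity factor = TEE ÷ BMR = 2845 ÷ 1823.75 = 1.56.

1.56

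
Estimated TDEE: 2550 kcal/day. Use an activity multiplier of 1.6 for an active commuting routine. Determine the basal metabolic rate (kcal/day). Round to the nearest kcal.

1594 kcal/day

BMR = TEE ÷ activity factor = 2550 ÷ 1.6 = 1593.75 kcal/day.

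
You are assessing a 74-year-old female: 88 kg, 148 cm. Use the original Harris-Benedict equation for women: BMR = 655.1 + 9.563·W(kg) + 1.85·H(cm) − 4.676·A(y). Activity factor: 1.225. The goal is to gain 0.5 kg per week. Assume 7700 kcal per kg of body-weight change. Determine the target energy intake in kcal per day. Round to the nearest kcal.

Harris-Benedict: BMR = 655.1 + 9.563(88) + 1.85(148) − 4.676(74) = 1424.42 kcal/day.
TEE = 1424.42 × 1.225 = 1744.9145 kcal/day.
Required daily surplus = 0.5 × 7700 ÷ 7 = 550 kcal/day.
Target intake = 1744.9145 + 550 = 2294.9145 kcal/day.

2295 kcal per day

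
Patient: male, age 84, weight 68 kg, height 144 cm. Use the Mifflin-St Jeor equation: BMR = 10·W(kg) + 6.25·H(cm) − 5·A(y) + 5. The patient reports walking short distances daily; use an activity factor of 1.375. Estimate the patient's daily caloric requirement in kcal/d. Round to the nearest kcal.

1602 kcal/d

Mifflin-St Jeor (male): BMR = 10(68) + 6.25(144) − 5(84) + 5 = 680 + 900 − 420 + 5 = 1165 kcal/day.
TEE = BMR × activity factor = 1165 × 1.375 = 1601.875 kcal/day.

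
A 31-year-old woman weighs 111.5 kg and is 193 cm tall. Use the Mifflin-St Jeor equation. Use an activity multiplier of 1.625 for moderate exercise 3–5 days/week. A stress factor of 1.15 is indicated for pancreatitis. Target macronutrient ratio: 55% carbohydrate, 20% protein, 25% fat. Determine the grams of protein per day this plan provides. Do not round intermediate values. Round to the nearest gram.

187 g/day

Mifflin-St Jeor (female): BMR = 10(111.5) + 6.25(193) − 5(31) − 161 = 1115 + 1206.25 − 155 − 161 = 2005.25 kcal/day.
TEE = 2005.25 × 1.625 = 3258.5313 kcal/day.
With stress factor 1.15: 3258.5313 × 1.15 = 3747.3109 kcal/day.
Protein energy = 20% × 3747.3109 = 749.4622 kcal.
Protein = 749.4622 ÷ 4 kcal/g = 187.3655 g.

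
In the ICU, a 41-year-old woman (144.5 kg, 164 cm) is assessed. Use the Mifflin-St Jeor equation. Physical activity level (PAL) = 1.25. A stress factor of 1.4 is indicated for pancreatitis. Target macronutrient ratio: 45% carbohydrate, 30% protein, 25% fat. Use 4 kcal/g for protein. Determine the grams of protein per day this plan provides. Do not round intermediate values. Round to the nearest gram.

Mifflin-St Jeor (female): BMR = 10(144.5) + 6.25(164) − 5(41) − 161 = 1445 + 1025 − 205 − 161 = 2104 kcal/day.
TEE = 2104 × 1.25 = 2630 kcal/day.
With stress factor 1.4: 2630 × 1.4 = 3682 kcal/day.
Protein energy = 30% × 3682 = 1104.6 kcal.
Protein = 1104.6 ÷ 4 kcal/g = 276.15 g.

276 g/day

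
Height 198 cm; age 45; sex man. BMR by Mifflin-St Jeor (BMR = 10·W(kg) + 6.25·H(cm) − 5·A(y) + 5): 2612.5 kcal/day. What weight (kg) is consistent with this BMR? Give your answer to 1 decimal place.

2612.5 = 10·W + 6.25(198) − 5(45) + 5
10·W = 2612.5 − 1017.5 = 1595, so W = 159.5 kg.

159.5 kg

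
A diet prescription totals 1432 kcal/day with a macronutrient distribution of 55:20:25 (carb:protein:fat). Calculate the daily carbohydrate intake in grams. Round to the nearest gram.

Carbohydrate energy = 55% × 1432 = 787.6 kcal.
At 4 kcal/g: 787.6 ÷ 4 = 196.9 g.

197 g/day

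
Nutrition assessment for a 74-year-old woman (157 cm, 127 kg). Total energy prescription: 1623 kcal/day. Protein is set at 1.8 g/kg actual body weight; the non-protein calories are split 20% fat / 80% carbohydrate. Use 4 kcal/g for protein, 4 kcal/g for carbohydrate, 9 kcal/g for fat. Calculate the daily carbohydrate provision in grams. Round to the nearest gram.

142 g/day

Protein = 1.8 × 127 = 228.6 g → 228.6 × 4 = 914.4 kcal.
Non-protein calories = 1623 − 914.4 = 708.6 kcal.
Fat: 20% × 708.6 = 141.72 kcal; carbohydrate: 566.88 kcal.
Carbohydrate: 566.88 kcal ÷ 4 kcal/g = 141.72 g.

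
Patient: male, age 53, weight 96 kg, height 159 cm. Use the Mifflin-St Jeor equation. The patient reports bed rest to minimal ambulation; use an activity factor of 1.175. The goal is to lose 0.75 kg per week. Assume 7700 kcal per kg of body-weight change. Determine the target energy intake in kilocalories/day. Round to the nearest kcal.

1165 kilocalories/day

Mifflin-St Jeor (male): BMR = 10(96) + 6.25(159) − 5(53) + 5 = 960 + 993.75 − 265 + 5 = 1693.75 kcal/day.
TEE = 1693.75 × 1.175 = 1990.1563 kcal/day.
Required daily deficit = 0.75 × 7700 ÷ 7 = 825 kcal/day.
Target intake = 1990.1563 − 825 = 1165.1563 kcal/day.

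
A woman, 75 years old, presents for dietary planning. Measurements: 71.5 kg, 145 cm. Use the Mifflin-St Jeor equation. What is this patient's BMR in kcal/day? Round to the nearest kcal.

Mifflin-St Jeor (female): BMR = 10(71.5) + 6.25(145) − 5(75) − 161 = 715 + 906.25 − 375 − 161 = 1085.25 kcal/day.

1085 kcal/day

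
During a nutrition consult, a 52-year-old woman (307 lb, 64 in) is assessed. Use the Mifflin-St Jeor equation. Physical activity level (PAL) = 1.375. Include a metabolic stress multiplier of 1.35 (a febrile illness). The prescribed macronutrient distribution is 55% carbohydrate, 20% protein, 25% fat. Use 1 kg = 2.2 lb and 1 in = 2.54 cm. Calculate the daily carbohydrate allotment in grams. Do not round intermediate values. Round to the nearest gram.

508 g/day

Convert to metric: weight = 307 ÷ 2.2 = 139.5455 kg; height = 64 × 2.54 = 162.56 cm.
Mifflin-St Jeor (female): BMR = 10(139.5455) + 6.25(162.56) − 5(52) − 161 = 1395.4545 + 1016 − 260 − 161 = 1990.4545 kcal/day.
TEE = 1990.4545 × 1.375 = 2736.875 kcal/day.
With stress factor 1.35: 2736.875 × 1.35 = 3694.7812 kcal/day.
Carbohydrate energy = 55% × 3694.7812 = 2032.1297 kcal.
Carbohydrate = 2032.1297 ÷ 4 kcal/g = 508.0324 g.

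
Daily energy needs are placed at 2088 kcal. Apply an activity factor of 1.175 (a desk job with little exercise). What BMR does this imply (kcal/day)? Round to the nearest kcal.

1777 kcal/day

BMR = TEE ÷ activity factor = 2088 ÷ 1.175 = 1777.0213 kcal/day.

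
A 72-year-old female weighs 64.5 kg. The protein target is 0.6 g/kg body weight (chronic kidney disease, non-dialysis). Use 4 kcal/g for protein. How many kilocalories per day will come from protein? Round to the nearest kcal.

155 kcal/day

Protein = 0.6 g/kg × 64.5 kg = 38.7 g/day.
Protein energy = 38.7 g × 4 kcal/g = 154.8 kcal/day.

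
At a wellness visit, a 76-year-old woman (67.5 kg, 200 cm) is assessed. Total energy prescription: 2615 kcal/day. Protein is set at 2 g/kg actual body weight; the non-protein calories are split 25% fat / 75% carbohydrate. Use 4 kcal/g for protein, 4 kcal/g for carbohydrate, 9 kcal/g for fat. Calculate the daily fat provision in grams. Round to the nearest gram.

58 g/day

Protein = 2 × 67.5 = 135 g → 135 × 4 = 540 kcal.
Non-protein calories = 2615 − 540 = 2075 kcal.
Fat: 25% × 2075 = 518.75 kcal; carbohydrate: 1556.25 kcal.
Fat: 518.75 kcal ÷ 9 kcal/g = 57.6389 g.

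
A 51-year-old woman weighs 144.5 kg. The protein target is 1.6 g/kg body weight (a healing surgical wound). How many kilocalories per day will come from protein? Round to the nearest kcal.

Protein = 1.6 g/kg × 144.5 kg = 231.2 g/day.
Protein energy = 231.2 g × 4 kcal/g = 924.8 kcal/day.

925 kcal/day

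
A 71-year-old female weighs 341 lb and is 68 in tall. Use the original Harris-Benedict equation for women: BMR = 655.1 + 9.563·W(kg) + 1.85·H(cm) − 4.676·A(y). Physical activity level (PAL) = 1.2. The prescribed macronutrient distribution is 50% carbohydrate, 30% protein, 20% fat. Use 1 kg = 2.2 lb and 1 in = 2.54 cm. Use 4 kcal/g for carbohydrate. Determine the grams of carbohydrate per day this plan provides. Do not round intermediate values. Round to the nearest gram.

319 g/day

Convert to metric: weight = 341 ÷ 2.2 = 155 kg; height = 68 × 2.54 = 172.72 cm.
Harris-Benedict: BMR = 655.1 + 9.563(155) + 1.85(172.72) − 4.676(71) = 2124.901 kcal/day.
TEE = 2124.901 × 1.2 = 2549.8812 kcal/day.
Carbohydrate energy = 50% × 2549.8812 = 1274.9406 kcal.
Carbohydrate = 1274.9406 ÷ 4 kcal/g = 318.7352 g.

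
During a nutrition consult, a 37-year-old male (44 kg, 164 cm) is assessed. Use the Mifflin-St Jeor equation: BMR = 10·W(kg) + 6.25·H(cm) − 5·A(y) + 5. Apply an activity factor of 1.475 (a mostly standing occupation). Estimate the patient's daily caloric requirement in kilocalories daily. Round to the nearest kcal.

Mifflin-St Jeor (male): BMR = 10(44) + 6.25(164) − 5(37) + 5 = 440 + 1025 − 185 + 5 = 1285 kcal/day.
TEE = BMR × activity factor = 1285 × 1.475 = 1895.375 kcal/day.

1895 kilocalories daily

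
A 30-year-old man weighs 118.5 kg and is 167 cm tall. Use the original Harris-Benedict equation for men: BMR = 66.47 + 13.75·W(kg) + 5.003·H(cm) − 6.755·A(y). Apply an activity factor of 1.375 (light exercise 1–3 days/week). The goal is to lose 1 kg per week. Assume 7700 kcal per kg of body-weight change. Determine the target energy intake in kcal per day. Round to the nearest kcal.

Harris-Benedict: BMR = 66.47 + 13.75(118.5) + 5.003(167) − 6.755(30) = 2328.696 kcal/day.
TEE = 2328.696 × 1.375 = 3201.957 kcal/day.
Required daily deficit = 1 × 7700 ÷ 7 = 1100 kcal/day.
Target intake = 3201.957 − 1100 = 2101.957 kcal/day.

2102 kcal per day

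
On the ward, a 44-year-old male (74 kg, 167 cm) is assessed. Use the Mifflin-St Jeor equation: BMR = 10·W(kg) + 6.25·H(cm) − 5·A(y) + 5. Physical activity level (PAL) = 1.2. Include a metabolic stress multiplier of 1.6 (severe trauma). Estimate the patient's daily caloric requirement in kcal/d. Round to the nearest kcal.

3012 kcal/d

Mifflin-St Jeor (male): BMR = 10(74) + 6.25(167) − 5(44) + 5 = 740 + 1043.75 − 220 + 5 = 1568.75 kcal/day.
TEE = BMR × activity factor = 1568.75 × 1.2 = 1882.5 kcal/day.
Apply stress factor: 1882.5 × 1.6 = 3012 kcal/day.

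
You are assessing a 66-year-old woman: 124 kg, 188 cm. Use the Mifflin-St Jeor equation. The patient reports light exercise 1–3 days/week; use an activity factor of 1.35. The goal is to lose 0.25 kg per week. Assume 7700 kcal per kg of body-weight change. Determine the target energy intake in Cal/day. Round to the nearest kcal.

2322 Cal/day

Mifflin-St Jeor (female): BMR = 10(124) + 6.25(188) − 5(66) − 161 = 1240 + 1175 − 330 − 161 = 1924 kcal/day.
TEE = 1924 × 1.35 = 2597.4 kcal/day.
Required daily deficit = 0.25 × 7700 ÷ 7 = 275 kcal/day.
Target intake = 2597.4 − 275 = 2322.4 kcal/day.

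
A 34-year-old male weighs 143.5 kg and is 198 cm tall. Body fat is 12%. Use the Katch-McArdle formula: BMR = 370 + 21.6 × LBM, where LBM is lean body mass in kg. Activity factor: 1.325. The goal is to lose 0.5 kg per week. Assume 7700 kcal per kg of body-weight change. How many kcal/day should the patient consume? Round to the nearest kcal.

LBM = 143.5 × (1 − 0.12) = 126.28 kg. Katch-McArdle: BMR = 370 + 21.6 × 126.28 = 3097.648 kcal/day.
TEE = 3097.648 × 1.325 = 4104.3836 kcal/day.
Required daily deficit = 0.5 × 7700 ÷ 7 = 550 kcal/day.
Target intake = 4104.3836 − 550 = 3554.3836 kcal/day.

3554 kcal/day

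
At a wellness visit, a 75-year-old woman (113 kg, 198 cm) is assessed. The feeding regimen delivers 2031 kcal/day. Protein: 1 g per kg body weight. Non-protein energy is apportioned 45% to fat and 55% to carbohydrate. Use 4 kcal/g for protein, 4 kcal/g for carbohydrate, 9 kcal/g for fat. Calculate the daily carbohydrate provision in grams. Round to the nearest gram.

217 g/day

Protein = 1 × 113 = 113 g → 113 × 4 = 452 kcal.
Non-protein calories = 2031 − 452 = 1579 kcal.
Fat: 45% × 1579 = 710.55 kcal; carbohydrate: 868.45 kcal.
Carbohydrate: 868.45 kcal ÷ 4 kcal/g = 217.1125 g.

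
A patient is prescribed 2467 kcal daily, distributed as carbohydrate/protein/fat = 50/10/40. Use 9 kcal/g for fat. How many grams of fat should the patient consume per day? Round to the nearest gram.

Fat energy = 40% × 2467 = 986.8 kcal.
At 9 kcal/g: 986.8 ÷ 9 = 109.6444 g.

110 g/day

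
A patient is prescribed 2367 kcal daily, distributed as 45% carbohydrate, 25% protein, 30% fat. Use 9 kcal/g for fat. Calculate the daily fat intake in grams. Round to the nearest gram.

Fat energy = 30% × 2367 = 710.1 kcal.
At 9 kcal/g: 710.1 ÷ 9 = 78.9 g.

79 g/day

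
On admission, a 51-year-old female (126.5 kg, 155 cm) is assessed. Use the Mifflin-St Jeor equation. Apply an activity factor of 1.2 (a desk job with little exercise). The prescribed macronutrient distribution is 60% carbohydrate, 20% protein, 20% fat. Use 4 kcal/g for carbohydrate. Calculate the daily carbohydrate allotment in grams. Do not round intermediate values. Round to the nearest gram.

Mifflin-St Jeor (female): BMR = 10(126.5) + 6.25(155) − 5(51) − 161 = 1265 + 968.75 − 255 − 161 = 1817.75 kcal/day.
TEE = 1817.75 × 1.2 = 2181.3 kcal/day.
Carbohydrate energy = 60% × 2181.3 = 1308.78 kcal.
Carbohydrate = 1308.78 ÷ 4 kcal/g = 327.195 g.

327 g/day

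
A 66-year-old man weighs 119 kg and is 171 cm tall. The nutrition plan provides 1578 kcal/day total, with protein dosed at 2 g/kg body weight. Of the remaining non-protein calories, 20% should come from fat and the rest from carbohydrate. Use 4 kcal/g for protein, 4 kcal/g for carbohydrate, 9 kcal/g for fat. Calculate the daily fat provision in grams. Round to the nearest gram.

Protein = 2 × 119 = 238 g → 238 × 4 = 952 kcal.
Non-protein calories = 1578 − 952 = 626 kcal.
Fat: 20% × 626 = 125.2 kcal; carbohydrate: 500.8 kcal.
Fat: 125.2 kcal ÷ 9 kcal/g = 13.9111 g.

14 g/day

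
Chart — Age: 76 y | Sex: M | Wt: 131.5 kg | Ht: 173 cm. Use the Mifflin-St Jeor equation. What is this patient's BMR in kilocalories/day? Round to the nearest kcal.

Mifflin-St Jeor (male): BMR = 10(131.5) + 6.25(173) − 5(76) + 5 = 1315 + 1081.25 − 380 + 5 = 2021.25 kcal/day.

2021 kilocalories/day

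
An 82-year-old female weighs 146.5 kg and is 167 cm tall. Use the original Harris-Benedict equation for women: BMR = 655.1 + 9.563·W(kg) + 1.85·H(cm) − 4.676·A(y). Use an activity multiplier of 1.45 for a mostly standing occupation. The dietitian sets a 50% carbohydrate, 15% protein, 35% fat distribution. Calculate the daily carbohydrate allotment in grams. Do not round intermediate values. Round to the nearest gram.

Harris-Benedict: BMR = 655.1 + 9.563(146.5) + 1.85(167) − 4.676(82) = 1981.5975 kcal/day.
TEE = 1981.5975 × 1.45 = 2873.3164 kcal/day.
Carbohydrate energy = 50% × 2873.3164 = 1436.6582 kcal.
Carbohydrate = 1436.6582 ÷ 4 kcal/g = 359.1645 g.

359 g/day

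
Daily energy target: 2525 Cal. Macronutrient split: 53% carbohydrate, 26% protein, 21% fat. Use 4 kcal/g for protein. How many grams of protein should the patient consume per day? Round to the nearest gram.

164 g/day

Protein energy = 26% × 2525 = 656.5 kcal.
At 4 kcal/g: 656.5 ÷ 4 = 164.125 g.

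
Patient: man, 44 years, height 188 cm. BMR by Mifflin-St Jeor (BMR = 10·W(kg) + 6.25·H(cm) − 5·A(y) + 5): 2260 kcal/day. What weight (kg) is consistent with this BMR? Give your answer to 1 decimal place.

2260 = 10·W + 6.25(188) − 5(44) + 5
10·W = 2260 − 960 = 1300, so W = 130 kg.

130.0 kg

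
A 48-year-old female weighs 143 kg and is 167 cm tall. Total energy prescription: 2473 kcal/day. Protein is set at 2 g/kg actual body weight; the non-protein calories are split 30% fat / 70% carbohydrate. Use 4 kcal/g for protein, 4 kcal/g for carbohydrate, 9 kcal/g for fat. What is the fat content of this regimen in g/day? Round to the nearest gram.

44 g/day

Protein = 2 × 143 = 286 g → 286 × 4 = 1144 kcal.
Non-protein calories = 2473 − 1144 = 1329 kcal.
Fat: 30% × 1329 = 398.7 kcal; carbohydrate: 930.3 kcal.
Fat: 398.7 kcal ÷ 9 kcal/g = 44.3 g.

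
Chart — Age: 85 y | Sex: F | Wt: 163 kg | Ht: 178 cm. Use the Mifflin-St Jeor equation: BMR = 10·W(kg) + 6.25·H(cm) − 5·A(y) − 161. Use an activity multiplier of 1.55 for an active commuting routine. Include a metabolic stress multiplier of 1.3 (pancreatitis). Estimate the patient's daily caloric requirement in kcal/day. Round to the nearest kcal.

Mifflin-St Jeor (female): BMR = 10(163) + 6.25(178) − 5(85) − 161 = 1630 + 1112.5 − 425 − 161 = 2156.5 kcal/day.
TEE = BMR × activity factor = 2156.5 × 1.55 = 3342.575 kcal/day.
Apply stress factor: 3342.575 × 1.3 = 4345.3475 kcal/day.

4345 kcal/day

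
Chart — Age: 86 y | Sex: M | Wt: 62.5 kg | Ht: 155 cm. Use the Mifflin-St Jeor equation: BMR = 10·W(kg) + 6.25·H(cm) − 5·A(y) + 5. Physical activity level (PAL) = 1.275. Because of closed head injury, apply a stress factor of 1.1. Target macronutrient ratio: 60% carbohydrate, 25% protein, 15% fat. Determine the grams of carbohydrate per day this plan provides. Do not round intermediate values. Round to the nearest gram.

Mifflin-St Jeor (male): BMR = 10(62.5) + 6.25(155) − 5(86) + 5 = 625 + 968.75 − 430 + 5 = 1168.75 kcal/day.
TEE = 1168.75 × 1.275 = 1490.1563 kcal/day.
With stress factor 1.1: 1490.1563 × 1.1 = 1639.1719 kcal/day.
Carbohydrate energy = 60% × 1639.1719 = 983.5031 kcal.
Carbohydrate = 983.5031 ÷ 4 kcal/g = 245.8758 g.

246 g/day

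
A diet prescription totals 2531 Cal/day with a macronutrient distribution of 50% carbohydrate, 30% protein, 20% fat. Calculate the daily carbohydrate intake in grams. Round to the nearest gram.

316 g/day

Carbohydrate energy = 50% × 2531 = 1265.5 kcal.
At 4 kcal/g: 1265.5 ÷ 4 = 316.375 g.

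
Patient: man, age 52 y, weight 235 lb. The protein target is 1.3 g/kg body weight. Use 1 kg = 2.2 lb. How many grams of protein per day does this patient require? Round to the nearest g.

Weight in kg = 235 ÷ 2.2 = 106.8182 kg.
Protein = 1.3 g/kg × 106.8182 kg = 138.8636 g/day.

139 g/day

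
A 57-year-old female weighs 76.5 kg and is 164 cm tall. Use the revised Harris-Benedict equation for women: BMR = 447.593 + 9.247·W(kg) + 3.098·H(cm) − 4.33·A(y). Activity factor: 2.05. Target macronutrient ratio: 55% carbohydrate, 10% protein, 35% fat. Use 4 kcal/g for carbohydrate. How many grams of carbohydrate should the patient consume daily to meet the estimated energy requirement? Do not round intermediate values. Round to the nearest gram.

399 g/day

Harris-Benedict: BMR = 447.593 + 9.247(76.5) + 3.098(164) − 4.33(57) = 1416.2505 kcal/day.
TEE = 1416.2505 × 2.05 = 2903.3135 kcal/day.
Carbohydrate energy = 55% × 2903.3135 = 1596.8224 kcal.
Carbohydrate = 1596.8224 ÷ 4 kcal/g = 399.2056 g.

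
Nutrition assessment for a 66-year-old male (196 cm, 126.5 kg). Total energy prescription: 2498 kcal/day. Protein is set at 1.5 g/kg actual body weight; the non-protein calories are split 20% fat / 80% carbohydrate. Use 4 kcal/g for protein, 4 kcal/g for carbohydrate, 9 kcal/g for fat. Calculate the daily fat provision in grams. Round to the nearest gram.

Protein = 1.5 × 126.5 = 189.75 g → 189.75 × 4 = 759 kcal.
Non-protein calories = 2498 − 759 = 1739 kcal.
Fat: 20% × 1739 = 347.8 kcal; carbohydrate: 1391.2 kcal.
Fat: 347.8 kcal ÷ 9 kcal/g = 38.6444 g.

39 g/day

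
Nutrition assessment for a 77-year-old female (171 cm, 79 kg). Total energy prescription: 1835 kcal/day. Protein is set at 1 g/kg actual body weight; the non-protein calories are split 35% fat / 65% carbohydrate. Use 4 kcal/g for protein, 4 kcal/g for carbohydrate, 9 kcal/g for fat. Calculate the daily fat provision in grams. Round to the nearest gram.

59 g/day

Protein = 1 × 79 = 79 g → 79 × 4 = 316 kcal.
Non-protein calories = 1835 − 316 = 1519 kcal.
Fat: 35% × 1519 = 531.65 kcal; carbohydrate: 987.35 kcal.
Fat: 531.65 kcal ÷ 9 kcal/g = 59.0722 g.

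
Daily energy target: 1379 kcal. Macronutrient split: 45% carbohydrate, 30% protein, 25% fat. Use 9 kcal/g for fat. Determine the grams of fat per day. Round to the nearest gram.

Fat energy = 25% × 1379 = 344.75 kcal.
At 9 kcal/g: 344.75 ÷ 9 = 38.3056 g.

38 g/day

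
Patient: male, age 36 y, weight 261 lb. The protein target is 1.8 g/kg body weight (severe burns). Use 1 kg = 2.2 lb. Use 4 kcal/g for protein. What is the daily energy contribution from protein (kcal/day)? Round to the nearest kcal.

854 kcal/day

Weight in kg = 261 ÷ 2.2 = 118.6364 kg.
Protein = 1.8 g/kg × 118.6364 kg = 213.5455 g/day.
Protein energy = 213.5455 g × 4 kcal/g = 854.1818 kcal/day.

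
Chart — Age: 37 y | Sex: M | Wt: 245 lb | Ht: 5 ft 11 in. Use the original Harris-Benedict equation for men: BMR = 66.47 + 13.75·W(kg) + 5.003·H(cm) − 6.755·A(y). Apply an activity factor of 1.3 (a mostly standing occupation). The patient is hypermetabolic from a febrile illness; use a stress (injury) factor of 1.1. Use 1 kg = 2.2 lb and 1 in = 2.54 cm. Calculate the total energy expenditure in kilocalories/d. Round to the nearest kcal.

Convert to metric: weight = 245 ÷ 2.2 = 111.3636 kg; height = (5×12 + 11) × 2.54 = 71 × 2.54 = 180.34 cm.
Harris-Benedict: BMR = 66.47 + 13.75(111.3636) + 5.003(180.34) − 6.755(37) = 2250.026 kcal/day.
TEE = BMR × activity factor = 2250.026 × 1.3 = 2925.0338 kcal/day.
Apply stress factor: 2925.0338 × 1.1 = 3217.5372 kcal/day.

3218 kilocalories/d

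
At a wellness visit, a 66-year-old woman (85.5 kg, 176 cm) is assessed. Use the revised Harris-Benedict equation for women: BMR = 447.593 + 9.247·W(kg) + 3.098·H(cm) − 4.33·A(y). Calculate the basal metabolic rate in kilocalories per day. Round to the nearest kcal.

Harris-Benedict: BMR = 447.593 + 9.247(85.5) + 3.098(176) − 4.33(66) = 1497.6795 kcal/day.

1498 kilocalories per day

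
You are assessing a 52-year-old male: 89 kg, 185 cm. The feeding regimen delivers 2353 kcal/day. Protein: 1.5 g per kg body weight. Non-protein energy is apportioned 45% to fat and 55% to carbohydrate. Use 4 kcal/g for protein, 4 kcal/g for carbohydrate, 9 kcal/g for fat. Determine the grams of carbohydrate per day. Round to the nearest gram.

250 g/day

Protein = 1.5 × 89 = 133.5 g → 133.5 × 4 = 534 kcal.
Non-protein calories = 2353 − 534 = 1819 kcal.
Fat: 45% × 1819 = 818.55 kcal; carbohydrate: 1000.45 kcal.
Carbohydrate: 1000.45 kcal ÷ 4 kcal/g = 250.1125 g.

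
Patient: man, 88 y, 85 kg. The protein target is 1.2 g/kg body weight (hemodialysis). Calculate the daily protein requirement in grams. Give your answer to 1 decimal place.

102.0 g/day

Protein = 1.2 g/kg × 85 kg = 102 g/day.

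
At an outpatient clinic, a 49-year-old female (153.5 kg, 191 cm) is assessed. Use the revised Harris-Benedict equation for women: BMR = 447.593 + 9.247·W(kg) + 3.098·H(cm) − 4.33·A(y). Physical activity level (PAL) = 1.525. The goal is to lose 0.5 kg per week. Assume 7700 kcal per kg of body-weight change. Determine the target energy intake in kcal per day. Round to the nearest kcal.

Harris-Benedict: BMR = 447.593 + 9.247(153.5) + 3.098(191) − 4.33(49) = 2246.5555 kcal/day.
TEE = 2246.5555 × 1.525 = 3425.9971 kcal/day.
Required daily deficit = 0.5 × 7700 ÷ 7 = 550 kcal/day.
Target intake = 3425.9971 − 550 = 2875.9971 kcal/day.

2876 kcal per day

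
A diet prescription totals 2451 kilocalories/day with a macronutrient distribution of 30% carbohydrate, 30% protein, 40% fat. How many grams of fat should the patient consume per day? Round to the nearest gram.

109 g/day

Fat energy = 40% × 2451 = 980.4 kcal.
At 9 kcal/g: 980.4 ÷ 9 = 108.9333 g.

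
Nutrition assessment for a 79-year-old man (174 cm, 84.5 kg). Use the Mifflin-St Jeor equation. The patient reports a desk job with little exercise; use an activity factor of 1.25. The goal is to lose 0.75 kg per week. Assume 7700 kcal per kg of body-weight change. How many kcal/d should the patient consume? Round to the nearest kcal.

1103 kcal/d

Mifflin-St Jeor (male): BMR = 10(84.5) + 6.25(174) − 5(79) + 5 = 845 + 1087.5 − 395 + 5 = 1542.5 kcal/day.
TEE = 1542.5 × 1.25 = 1928.125 kcal/day.
Required daily deficit = 0.75 × 7700 ÷ 7 = 825 kcal/day.
Target intake = 1928.125 − 825 = 1103.125 kcal/day.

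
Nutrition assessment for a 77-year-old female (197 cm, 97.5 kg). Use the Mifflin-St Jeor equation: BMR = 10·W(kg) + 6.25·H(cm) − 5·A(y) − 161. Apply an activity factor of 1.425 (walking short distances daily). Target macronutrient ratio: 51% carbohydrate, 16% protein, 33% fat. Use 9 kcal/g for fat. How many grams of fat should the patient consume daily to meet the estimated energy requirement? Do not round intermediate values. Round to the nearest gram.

87 g/day

Mifflin-St Jeor (female): BMR = 10(97.5) + 6.25(197) − 5(77) − 161 = 975 + 1231.25 − 385 − 161 = 1660.25 kcal/day.
TEE = 1660.25 × 1.425 = 2365.8563 kcal/day.
Fat energy = 33% × 2365.8563 = 780.7326 kcal.
Fat = 780.7326 ÷ 9 kcal/g = 86.7481 g.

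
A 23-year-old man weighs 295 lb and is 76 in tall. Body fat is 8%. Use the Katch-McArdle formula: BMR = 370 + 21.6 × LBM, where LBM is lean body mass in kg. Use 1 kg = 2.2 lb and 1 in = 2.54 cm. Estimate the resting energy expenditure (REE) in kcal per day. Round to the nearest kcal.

Convert to metric: weight = 295 ÷ 2.2 = 134.0909 kg; height = 76 × 2.54 = 193.04 cm.
LBM = 134.0909 × (1 − 0.08) = 123.3636 kg. Katch-McArdle: BMR = 370 + 21.6 × 123.3636 = 3034.6545 kcal/day.

3035 kcal per day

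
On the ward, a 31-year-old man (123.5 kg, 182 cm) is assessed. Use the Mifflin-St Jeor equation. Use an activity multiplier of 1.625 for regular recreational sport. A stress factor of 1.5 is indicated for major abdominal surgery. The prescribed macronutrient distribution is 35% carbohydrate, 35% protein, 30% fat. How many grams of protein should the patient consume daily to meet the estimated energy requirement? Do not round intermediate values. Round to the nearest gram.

Mifflin-St Jeor (male): BMR = 10(123.5) + 6.25(182) − 5(31) + 5 = 1235 + 1137.5 − 155 + 5 = 2222.5 kcal/day.
TEE = 2222.5 × 1.625 = 3611.5625 kcal/day.
With stress factor 1.5: 3611.5625 × 1.5 = 5417.3438 kcal/day.
Protein energy = 35% × 5417.3438 = 1896.0703 kcal.
Protein = 1896.0703 ÷ 4 kcal/g = 474.0176 g.

474 g/day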